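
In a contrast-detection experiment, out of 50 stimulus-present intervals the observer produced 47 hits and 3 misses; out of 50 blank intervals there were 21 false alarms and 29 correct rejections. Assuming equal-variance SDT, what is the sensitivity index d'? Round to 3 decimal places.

H = 47/50 = 0.9400
FA = 21/50 = 0.4200
z(H) = z(0.9400) = 1.5548
z(FA) = z(0.4200) = -0.2019
d' = z(H) − z(FA) = 1.5548 − (-0.2019) = 1.7567

d' = 1.757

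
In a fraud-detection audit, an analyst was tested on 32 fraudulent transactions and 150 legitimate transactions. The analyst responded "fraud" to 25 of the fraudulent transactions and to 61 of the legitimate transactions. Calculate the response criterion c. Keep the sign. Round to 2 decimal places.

c = -0.27

H = 25/32 = 0.7812
FA = 61/150 = 0.4067
z(H) = 0.7763
z(FA) = -0.2360
c = −½·[z(H) + z(FA)] = −0.5 × (0.7763 + (-0.2360)) = -0.27015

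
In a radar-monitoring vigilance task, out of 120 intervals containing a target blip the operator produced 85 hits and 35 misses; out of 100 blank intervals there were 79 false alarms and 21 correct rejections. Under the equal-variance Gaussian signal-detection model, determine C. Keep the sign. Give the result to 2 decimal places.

H = 85/120 = 0.7083
FA = 79/100 = 0.7900
z(0.7083) = 0.548, z(0.7900) = 0.806
c = −½·[z(H) + z(FA)] = −0.5 × (0.548 + 0.806) = -0.677

C = -0.68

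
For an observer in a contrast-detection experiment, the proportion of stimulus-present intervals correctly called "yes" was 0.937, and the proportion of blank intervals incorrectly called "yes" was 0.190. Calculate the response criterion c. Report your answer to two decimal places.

c = -0.33

z(H) = z(0.937) = 1.5301
z(FA) = z(0.190) = -0.8779
c = −½·[z(H) + z(FA)] = −0.5 × (1.5301 + (-0.8779)) = -0.3261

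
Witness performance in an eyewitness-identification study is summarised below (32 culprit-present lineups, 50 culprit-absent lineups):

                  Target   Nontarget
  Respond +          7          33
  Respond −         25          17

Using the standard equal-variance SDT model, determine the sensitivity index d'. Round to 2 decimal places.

H = 7/32 = 0.2188
FA = 33/50 = 0.6600
z(H) = z(0.2188) = -0.776
z(FA) = z(0.6600) = 0.412
d' = z(H) − z(FA) = -0.776 − 0.412 = -1.188

d' = -1.19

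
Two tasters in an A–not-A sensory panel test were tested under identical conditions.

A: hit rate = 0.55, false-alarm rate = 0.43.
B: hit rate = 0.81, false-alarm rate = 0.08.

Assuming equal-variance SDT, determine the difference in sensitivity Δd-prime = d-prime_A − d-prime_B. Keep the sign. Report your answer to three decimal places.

Δd-prime = -1.981

A: z(0.55) = 0.1257, z(0.43) = -0.1764, d' = 0.3021
B: z(0.81) = 0.8779, z(0.08) = -1.4051, d' = 2.2830
Δd' = d'_A − d'_B = 0.3021 − 2.2830 = -1.9809
B has the higher sensitivity.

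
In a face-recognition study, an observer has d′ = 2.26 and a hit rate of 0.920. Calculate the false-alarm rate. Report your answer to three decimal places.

false-alarm rate = 0.196

z(hit rate) = z(0.920) = 1.4051
z(FA) = z(H) − d' = 1.4051 − 2.26 = -0.8549
false-alarm rate = Φ(-0.8549) = 0.1963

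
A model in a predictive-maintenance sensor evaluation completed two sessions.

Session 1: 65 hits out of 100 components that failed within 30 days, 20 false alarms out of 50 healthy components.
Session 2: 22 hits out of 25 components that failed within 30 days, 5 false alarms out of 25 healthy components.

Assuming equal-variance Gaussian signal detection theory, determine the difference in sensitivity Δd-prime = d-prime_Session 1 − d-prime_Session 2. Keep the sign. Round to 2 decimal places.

Δd-prime = -1.38

Session 1: z(0.6500) = 0.385, z(0.4000) = -0.253, d' = 0.638
Session 2: z(0.8800) = 1.175, z(0.2000) = -0.842, d' = 2.017
Δd' = d'_Session 1 − d'_Session 2 = 0.638 − 2.017 = -1.379
Session 2 has the higher sensitivity.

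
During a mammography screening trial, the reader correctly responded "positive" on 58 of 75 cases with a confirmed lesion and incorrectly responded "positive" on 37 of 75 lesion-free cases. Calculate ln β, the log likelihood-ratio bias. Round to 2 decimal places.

H = 58/75 = 0.7733
FA = 37/75 = 0.4933
z(H) = 0.750
z(FA) = -0.017
ln β = −½·[z(H)² − z(FA)²] = −0.5 × (0.563 − 0.000) = -0.2815

ln β = -0.28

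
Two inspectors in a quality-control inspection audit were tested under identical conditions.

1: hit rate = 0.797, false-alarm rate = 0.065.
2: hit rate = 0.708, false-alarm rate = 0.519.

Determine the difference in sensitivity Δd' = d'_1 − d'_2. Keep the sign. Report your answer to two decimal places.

Δd' = 1.85

1: z(0.797) = 0.831, z(0.065) = -1.514, d' = 2.345
2: z(0.708) = 0.548, z(0.519) = 0.048, d' = 0.500
Δd' = d'_1 − d'_2 = 2.345 − 0.500 = 1.845
1 has the higher sensitivity.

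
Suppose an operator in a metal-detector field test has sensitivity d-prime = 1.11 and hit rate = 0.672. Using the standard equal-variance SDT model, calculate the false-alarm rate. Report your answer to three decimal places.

false-alarm rate = 0.253

z(hit rate) = z(0.672) = 0.4454
z(FA) = z(H) − d' = 0.4454 − 1.11 = -0.6646
false-alarm rate = Φ(-0.6646) = 0.2532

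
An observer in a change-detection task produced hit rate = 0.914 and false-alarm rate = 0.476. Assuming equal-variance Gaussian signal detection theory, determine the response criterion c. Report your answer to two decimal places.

Φ⁻¹(H) = 1.366
Φ⁻¹(FA) = -0.060
c = −½·[z(H) + z(FA)] = −0.5 × (1.366 + (-0.060)) = -0.653
c < 0: the observer has a liberal response bias.

c = -0.65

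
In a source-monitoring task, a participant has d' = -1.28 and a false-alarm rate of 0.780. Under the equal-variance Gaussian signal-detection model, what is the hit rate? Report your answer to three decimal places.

hit rate = 0.306

z(false-alarm rate) = z(0.780) = 0.7722
z(H) = z(FA) + d' = 0.7722 + (-1.28) = -0.5078
hit rate = Φ(-0.5078) = 0.3058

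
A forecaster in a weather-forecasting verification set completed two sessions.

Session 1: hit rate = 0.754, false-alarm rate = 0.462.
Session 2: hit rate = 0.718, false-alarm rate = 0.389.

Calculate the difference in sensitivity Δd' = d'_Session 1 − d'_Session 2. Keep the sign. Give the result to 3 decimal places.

Session 1: z(0.754) = 0.6871, z(0.462) = -0.0954, d' = 0.7825
Session 2: z(0.718) = 0.5769, z(0.389) = -0.2819, d' = 0.8588
Δd' = d'_Session 1 − d'_Session 2 = 0.7825 − 0.8588 = -0.0763
Session 2 has the higher sensitivity.

Δd' = -0.076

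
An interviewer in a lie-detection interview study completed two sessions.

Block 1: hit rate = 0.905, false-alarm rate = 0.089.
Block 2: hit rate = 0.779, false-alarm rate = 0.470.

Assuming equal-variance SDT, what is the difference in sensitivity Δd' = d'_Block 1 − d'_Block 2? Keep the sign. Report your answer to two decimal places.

Δd' = 1.81

Block 1: z(0.905) = 1.311, z(0.089) = -1.347, d' = 2.658
Block 2: z(0.779) = 0.769, z(0.470) = -0.075, d' = 0.844
Δd' = d'_Block 1 − d'_Block 2 = 2.658 − 0.844 = 1.814
Block 1 has the higher sensitivity.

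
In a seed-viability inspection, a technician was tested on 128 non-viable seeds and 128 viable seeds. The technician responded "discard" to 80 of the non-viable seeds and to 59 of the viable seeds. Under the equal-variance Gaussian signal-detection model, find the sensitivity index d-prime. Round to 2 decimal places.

H = 80/128 = 0.6250
FA = 59/128 = 0.4609
Φ⁻¹(H) = 0.3186
Φ⁻¹(FA) = -0.0982
d' = z(H) − z(FA) = 0.3186 − (-0.0982) = 0.4168

d-prime = 0.42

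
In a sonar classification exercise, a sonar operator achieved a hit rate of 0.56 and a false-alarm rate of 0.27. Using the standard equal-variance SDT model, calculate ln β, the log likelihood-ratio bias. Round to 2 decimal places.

z(H) = 0.151
z(FA) = -0.613
ln β = −½·[z(H)² − z(FA)²] = −0.5 × (0.023 − 0.376) = 0.1765

ln β = 0.18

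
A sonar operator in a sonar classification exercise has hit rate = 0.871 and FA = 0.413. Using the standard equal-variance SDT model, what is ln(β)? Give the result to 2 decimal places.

z(0.871) = 1.131, z(0.413) = -0.220
ln β = −½·[z(H)² − z(FA)²] = −0.5 × (1.279 − 0.048) = -0.6155

ln β = -0.62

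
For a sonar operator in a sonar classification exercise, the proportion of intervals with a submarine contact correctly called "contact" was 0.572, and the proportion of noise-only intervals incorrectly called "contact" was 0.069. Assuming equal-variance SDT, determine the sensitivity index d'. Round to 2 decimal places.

d' = 1.66

z(H) = z(0.572) = 0.181
z(FA) = z(0.069) = -1.483
d' = z(H) − z(FA) = 0.181 − (-1.483) = 1.664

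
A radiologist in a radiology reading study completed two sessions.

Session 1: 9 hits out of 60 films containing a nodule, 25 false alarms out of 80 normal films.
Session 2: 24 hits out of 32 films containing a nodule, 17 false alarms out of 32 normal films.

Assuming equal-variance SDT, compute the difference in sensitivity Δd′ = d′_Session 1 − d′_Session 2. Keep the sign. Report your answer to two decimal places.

Δd′ = -1.14

Session 1: z(0.1500) = -1.036, z(0.3125) = -0.489, d' = -0.547
Session 2: z(0.7500) = 0.674, z(0.5312) = 0.078, d' = 0.596
Δd' = d'_Session 1 − d'_Session 2 = -0.547 − 0.596 = -1.143
Session 2 has the higher sensitivity.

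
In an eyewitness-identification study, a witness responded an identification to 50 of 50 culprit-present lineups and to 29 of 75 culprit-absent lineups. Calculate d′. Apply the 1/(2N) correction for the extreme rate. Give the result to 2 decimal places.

The hit rate is 50/50 = 1, so apply the 1/(2N) correction: H → 1 − 1/(2·50) = 0.99000.
z(H) = z(0.99000) = 2.326
z(FA) = z(0.38667) = -0.288
d' = 2.326 − (-0.288) = 2.614

d′ = 2.61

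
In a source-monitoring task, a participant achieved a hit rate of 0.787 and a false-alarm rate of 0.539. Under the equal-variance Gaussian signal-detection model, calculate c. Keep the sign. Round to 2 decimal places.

z(H) = z(0.787) = 0.796
z(FA) = z(0.539) = 0.098
c = −½·[z(H) + z(FA)] = −0.5 × (0.796 + 0.098) = -0.447

c = -0.45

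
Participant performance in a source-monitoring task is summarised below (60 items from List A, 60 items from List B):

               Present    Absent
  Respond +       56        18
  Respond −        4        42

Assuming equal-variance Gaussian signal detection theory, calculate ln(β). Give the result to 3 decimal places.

H = 56/60 = 0.9333
FA = 18/60 = 0.3000
z(H) = z(0.9333) = 1.5008
z(FA) = z(0.3000) = -0.5244
ln β = −½·[z(H)² − z(FA)²] = −0.5 × (2.2524 − 0.2750) = -0.9887

ln β = -0.989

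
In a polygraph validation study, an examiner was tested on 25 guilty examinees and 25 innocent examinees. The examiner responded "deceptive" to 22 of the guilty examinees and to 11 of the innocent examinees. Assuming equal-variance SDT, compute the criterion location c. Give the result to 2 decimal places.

H = 22/25 = 0.8800
FA = 11/25 = 0.4400
Φ⁻¹(H) = Φ⁻¹(0.8800) = 1.175
Φ⁻¹(FA) = Φ⁻¹(0.4400) = -0.151
c = −½·[z(H) + z(FA)] = −0.5 × (1.175 + (-0.151)) = -0.512
c < 0: the examiner has a liberal response bias.

c = -0.51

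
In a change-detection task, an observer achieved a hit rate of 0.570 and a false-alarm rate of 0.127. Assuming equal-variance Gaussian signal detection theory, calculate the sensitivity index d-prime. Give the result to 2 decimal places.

z(H) = z(0.570) = 0.176
z(FA) = z(0.127) = -1.141
d' = z(H) − z(FA) = 0.176 − (-1.141) = 1.317

d-prime = 1.32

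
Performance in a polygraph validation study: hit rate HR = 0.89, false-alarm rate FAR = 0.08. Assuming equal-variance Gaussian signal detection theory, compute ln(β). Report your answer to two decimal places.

z(H) = 1.227
z(FA) = -1.405
ln β = −½·[z(H)² − z(FA)²] = −0.5 × (1.506 − 1.974) = 0.234

ln β = 0.23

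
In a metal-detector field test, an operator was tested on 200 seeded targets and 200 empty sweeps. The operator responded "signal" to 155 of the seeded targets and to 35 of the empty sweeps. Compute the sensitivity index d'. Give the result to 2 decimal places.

H = 155/200 = 0.7750
FA = 35/200 = 0.1750
Φ⁻¹(0.7750) = 0.755, Φ⁻¹(0.1750) = -0.935
d' = z(H) − z(FA) = 0.755 − (-0.935) = 1.690

d' = 1.69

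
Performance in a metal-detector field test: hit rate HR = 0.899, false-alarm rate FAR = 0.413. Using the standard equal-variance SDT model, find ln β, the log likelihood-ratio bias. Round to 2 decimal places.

z(H) = 1.276
z(FA) = -0.220
ln β = −½·[z(H)² − z(FA)²] = −0.5 × (1.628 − 0.048) = -0.790

ln β = -0.79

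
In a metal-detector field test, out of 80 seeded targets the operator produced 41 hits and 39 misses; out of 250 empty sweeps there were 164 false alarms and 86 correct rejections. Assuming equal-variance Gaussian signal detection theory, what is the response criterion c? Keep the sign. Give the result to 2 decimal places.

c = -0.22

H = 41/80 = 0.5125
FA = 164/250 = 0.6560
z(H) = z(0.5125) = 0.031
z(FA) = z(0.6560) = 0.402
c = −½·[z(H) + z(FA)] = −0.5 × (0.031 + 0.402) = -0.2165
c < 0: the operator has a liberal response bias.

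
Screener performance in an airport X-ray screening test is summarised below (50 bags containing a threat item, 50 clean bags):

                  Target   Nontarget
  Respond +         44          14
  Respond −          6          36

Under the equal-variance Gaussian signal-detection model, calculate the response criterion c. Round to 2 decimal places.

c = -0.30

H = 44/50 = 0.8800
FA = 14/50 = 0.2800
z(H) = z(0.8800) = 1.1750
z(FA) = z(0.2800) = -0.5828
c = −½·[z(H) + z(FA)] = −0.5 × (1.1750 + (-0.5828)) = -0.2961
c < 0: the screener has a liberal response bias.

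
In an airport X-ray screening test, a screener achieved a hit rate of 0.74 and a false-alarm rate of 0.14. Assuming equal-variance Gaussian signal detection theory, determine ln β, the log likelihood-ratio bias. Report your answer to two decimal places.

ln β = 0.38

z(H) = z(0.74) = 0.643
z(FA) = z(0.14) = -1.080
ln β = −½·[z(H)² − z(FA)²] = −0.5 × (0.413 − 1.166) = 0.3765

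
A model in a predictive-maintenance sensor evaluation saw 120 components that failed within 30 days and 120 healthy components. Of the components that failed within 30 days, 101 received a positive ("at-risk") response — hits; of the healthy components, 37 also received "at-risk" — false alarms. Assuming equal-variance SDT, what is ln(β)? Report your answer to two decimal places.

H = 101/120 = 0.8417
FA = 37/120 = 0.3083
Φ⁻¹(H) = Φ⁻¹(0.8417) = 1.001
Φ⁻¹(FA) = Φ⁻¹(0.3083) = -0.501
ln β = −½·[z(H)² − z(FA)²] = −0.5 × (1.002 − 0.251) = -0.3755

ln β = -0.38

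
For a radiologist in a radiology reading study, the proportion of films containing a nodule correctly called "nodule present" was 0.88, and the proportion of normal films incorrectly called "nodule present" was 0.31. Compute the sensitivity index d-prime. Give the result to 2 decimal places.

d-prime = 1.67

z(H) = 1.1750
z(FA) = -0.4959
d' = z(H) − z(FA) = 1.1750 − (-0.4959) = 1.6709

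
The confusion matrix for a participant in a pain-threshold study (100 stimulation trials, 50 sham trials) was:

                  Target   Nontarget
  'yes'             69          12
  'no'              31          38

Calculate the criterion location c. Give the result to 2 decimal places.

c = 0.11

H = 69/100 = 0.6900
FA = 12/50 = 0.2400
z(0.6900) = 0.4959, z(0.2400) = -0.7063
c = −½·[z(H) + z(FA)] = −0.5 × (0.4959 + (-0.7063)) = 0.1052
c > 0: the participant has a conservative response bias.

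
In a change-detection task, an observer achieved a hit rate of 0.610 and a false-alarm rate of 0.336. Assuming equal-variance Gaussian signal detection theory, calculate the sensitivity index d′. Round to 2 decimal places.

d′ = 0.70

Φ⁻¹(H) = Φ⁻¹(0.610) = 0.2793
Φ⁻¹(FA) = Φ⁻¹(0.336) = -0.4234
d' = z(H) − z(FA) = 0.2793 − (-0.4234) = 0.7027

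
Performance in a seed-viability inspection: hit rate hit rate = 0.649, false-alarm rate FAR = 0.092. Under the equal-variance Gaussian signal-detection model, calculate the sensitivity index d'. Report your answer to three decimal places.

z(H) = z(0.649) = 0.3826
z(FA) = z(0.092) = -1.3285
d' = z(H) − z(FA) = 0.3826 − (-1.3285) = 1.7111

d' = 1.711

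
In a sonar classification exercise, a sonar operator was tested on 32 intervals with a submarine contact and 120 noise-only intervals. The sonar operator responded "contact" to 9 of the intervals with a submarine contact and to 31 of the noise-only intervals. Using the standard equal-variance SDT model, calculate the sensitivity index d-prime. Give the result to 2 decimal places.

d-prime = 0.07

H = 9/32 = 0.2812
FA = 31/120 = 0.2583
Φ⁻¹(H) = Φ⁻¹(0.2812) = -0.579
Φ⁻¹(FA) = Φ⁻¹(0.2583) = -0.649
d' = z(H) − z(FA) = -0.579 − (-0.649) = 0.070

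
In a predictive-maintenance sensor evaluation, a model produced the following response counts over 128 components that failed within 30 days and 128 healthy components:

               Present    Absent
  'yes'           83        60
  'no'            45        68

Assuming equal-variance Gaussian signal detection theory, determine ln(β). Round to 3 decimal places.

ln β = -0.070

H = 83/128 = 0.6484
FA = 60/128 = 0.4688
Φ⁻¹(0.6484) = 0.3810, Φ⁻¹(0.4688) = -0.0783
ln β = −½·[z(H)² − z(FA)²] = −0.5 × (0.1452 − 0.0061) = -0.06955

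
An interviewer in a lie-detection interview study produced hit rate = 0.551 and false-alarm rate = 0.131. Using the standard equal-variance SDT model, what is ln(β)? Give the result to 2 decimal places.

Φ⁻¹(0.551) = 0.128, Φ⁻¹(0.131) = -1.122
ln β = −½·[z(H)² − z(FA)²] = −0.5 × (0.016 − 1.259) = 0.6215

ln β = 0.62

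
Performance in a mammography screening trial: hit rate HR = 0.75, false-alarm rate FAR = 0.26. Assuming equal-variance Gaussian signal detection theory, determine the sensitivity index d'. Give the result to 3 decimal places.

d' = 1.318

z(H) = z(0.75) = 0.6745
z(FA) = z(0.26) = -0.6433
d' = z(H) − z(FA) = 0.6745 − (-0.6433) = 1.3178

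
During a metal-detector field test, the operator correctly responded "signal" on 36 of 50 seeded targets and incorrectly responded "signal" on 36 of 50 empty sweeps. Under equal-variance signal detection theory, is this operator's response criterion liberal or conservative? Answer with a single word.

z(H) = 0.583, z(FA) = 0.583
c = −½·(z(H) + z(FA)) = -0.583
c < 0 → liberal criterion (biased toward responding “yes”).

liberal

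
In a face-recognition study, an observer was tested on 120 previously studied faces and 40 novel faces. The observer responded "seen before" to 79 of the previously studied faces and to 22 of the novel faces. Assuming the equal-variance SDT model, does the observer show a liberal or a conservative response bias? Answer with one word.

z(H) = 0.408, z(FA) = 0.126
c = −½·(z(H) + z(FA)) = -0.267
c < 0 → liberal criterion (biased toward responding “yes”).

liberal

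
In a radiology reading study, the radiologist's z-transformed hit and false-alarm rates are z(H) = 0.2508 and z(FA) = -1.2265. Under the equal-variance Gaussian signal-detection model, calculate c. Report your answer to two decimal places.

c = 0.49

c = −½·[z(H) + z(FA)] = −½·(0.2508 + (-1.2265)) = 0.48785
c > 0: the radiologist has a conservative response bias.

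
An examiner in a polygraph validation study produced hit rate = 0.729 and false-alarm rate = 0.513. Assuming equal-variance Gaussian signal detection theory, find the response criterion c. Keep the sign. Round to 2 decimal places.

Φ⁻¹(H) = Φ⁻¹(0.729) = 0.610
Φ⁻¹(FA) = Φ⁻¹(0.513) = 0.033
c = −½·[z(H) + z(FA)] = −0.5 × (0.610 + 0.033) = -0.3215

c = -0.32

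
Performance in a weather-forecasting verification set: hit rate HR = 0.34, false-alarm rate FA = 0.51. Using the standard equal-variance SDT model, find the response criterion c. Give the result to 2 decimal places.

z(H) = z(0.34) = -0.4125
z(FA) = z(0.51) = 0.0251
c = −½·[z(H) + z(FA)] = −0.5 × (-0.4125 + 0.0251) = 0.1937
c > 0: the forecaster has a conservative response bias.

c = 0.19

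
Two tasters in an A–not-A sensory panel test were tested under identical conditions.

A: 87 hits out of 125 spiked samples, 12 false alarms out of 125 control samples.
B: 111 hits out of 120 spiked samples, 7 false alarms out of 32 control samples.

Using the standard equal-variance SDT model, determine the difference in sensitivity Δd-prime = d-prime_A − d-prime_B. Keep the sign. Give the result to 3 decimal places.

A: z(0.6960) = 0.5129, z(0.0960) = -1.3047, d' = 1.8176
B: z(0.9250) = 1.4395, z(0.2188) = -0.7763, d' = 2.2158
Δd' = d'_A − d'_B = 1.8176 − 2.2158 = -0.3982
B has the higher sensitivity.

Δd-prime = -0.398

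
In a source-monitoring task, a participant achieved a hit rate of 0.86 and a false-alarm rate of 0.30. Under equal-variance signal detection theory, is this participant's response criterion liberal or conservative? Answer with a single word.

liberal

z(H) = 1.080, z(FA) = -0.524
c = −½·(z(H) + z(FA)) = -0.278
c < 0 → liberal criterion (biased toward responding “yes”).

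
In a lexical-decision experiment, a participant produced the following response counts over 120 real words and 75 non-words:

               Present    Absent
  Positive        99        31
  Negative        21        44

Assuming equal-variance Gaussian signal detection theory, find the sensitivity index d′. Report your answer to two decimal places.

H = 99/120 = 0.8250
FA = 31/75 = 0.4133
Φ⁻¹(H) = 0.935
Φ⁻¹(FA) = -0.219
d' = z(H) − z(FA) = 0.935 − (-0.219) = 1.154

d′ = 1.15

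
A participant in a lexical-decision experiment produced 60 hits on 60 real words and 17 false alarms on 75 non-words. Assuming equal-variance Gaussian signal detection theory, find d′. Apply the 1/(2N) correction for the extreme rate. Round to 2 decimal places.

The hit rate is 60/60 = 1, so apply the 1/(2N) correction: H → 1 − 1/(2·60) = 0.99167.
z(H) = z(0.99167) = 2.394
z(FA) = z(0.22667) = -0.750
d' = 2.394 − (-0.750) = 3.144

d′ = 3.14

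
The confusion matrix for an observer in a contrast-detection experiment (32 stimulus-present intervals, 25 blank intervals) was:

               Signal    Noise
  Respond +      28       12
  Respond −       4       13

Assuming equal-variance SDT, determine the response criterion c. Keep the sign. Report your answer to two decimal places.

H = 28/32 = 0.8750
FA = 12/25 = 0.4800
z(H) = z(0.8750) = 1.150
z(FA) = z(0.4800) = -0.050
c = −½·[z(H) + z(FA)] = −0.5 × (1.150 + (-0.050)) = -0.550

c = -0.55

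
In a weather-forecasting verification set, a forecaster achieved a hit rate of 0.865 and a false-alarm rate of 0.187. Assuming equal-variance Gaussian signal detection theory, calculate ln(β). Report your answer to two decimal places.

z(H) = z(0.865) = 1.103
z(FA) = z(0.187) = -0.889
ln β = −½·[z(H)² − z(FA)²] = −0.5 × (1.217 − 0.790) = -0.2135

ln β = -0.21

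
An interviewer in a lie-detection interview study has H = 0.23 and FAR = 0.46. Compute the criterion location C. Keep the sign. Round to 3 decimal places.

z(H) = z(0.23) = -0.7388
z(FA) = z(0.46) = -0.1004
c = −½·[z(H) + z(FA)] = −0.5 × (-0.7388 + (-0.1004)) = 0.4196
c > 0: the interviewer has a conservative response bias.

C = 0.420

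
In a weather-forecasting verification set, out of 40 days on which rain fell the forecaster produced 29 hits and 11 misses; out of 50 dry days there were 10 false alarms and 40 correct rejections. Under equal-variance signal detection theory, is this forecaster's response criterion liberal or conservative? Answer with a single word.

conservative

z(H) = 0.598, z(FA) = -0.842
c = −½·(z(H) + z(FA)) = 0.122
c > 0 → conservative criterion (biased toward responding “no”).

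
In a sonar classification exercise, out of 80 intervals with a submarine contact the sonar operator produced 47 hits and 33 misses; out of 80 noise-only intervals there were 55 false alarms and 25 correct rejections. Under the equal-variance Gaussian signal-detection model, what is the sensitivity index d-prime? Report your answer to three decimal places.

H = 47/80 = 0.5875
FA = 55/80 = 0.6875
z(H) = 0.2211
z(FA) = 0.4888
d' = z(H) − z(FA) = 0.2211 − 0.4888 = -0.2677

d-prime = -0.268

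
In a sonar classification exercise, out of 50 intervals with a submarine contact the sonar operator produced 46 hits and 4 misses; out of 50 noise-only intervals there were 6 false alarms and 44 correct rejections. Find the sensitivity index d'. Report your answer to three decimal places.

H = 46/50 = 0.9200
FA = 6/50 = 0.1200
z(H) = z(0.9200) = 1.4051
z(FA) = z(0.1200) = -1.1750
d' = z(H) − z(FA) = 1.4051 − (-1.1750) = 2.5801

d' = 2.580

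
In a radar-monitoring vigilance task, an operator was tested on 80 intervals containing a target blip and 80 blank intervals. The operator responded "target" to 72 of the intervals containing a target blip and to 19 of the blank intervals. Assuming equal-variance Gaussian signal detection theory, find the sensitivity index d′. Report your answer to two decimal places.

d′ = 2.00

H = 72/80 = 0.9000
FA = 19/80 = 0.2375
z(0.9000) = 1.2816, z(0.2375) = -0.7144
d' = z(H) − z(FA) = 1.2816 − (-0.7144) = 1.9960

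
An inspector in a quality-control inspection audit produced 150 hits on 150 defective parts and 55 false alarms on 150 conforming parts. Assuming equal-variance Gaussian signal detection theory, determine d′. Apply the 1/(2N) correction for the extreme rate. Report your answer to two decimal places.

The hit rate is 150/150 = 1, so apply the 1/(2N) correction: H → 1 − 1/(2·150) = 0.99667.
z(H) = z(0.99667) = 2.713
z(FA) = z(0.36667) = -0.341
d' = 2.713 − (-0.341) = 3.054

d′ = 3.05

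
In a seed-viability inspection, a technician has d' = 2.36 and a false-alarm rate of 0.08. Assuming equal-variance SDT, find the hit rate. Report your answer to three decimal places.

hit rate = 0.830

z(false-alarm rate) = z(0.08) = -1.4051
z(H) = z(FA) + d' = -1.4051 + 2.36 = 0.9549
hit rate = Φ(0.9549) = 0.8302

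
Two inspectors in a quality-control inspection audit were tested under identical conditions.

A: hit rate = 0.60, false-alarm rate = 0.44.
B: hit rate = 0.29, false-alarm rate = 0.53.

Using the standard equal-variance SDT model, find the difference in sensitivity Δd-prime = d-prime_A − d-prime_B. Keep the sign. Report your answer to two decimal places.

A: z(0.60) = 0.253, z(0.44) = -0.151, d' = 0.404
B: z(0.29) = -0.553, z(0.53) = 0.075, d' = -0.628
Δd' = d'_A − d'_B = 0.404 − (-0.628) = 1.032
A has the higher sensitivity.

Δd-prime = 1.03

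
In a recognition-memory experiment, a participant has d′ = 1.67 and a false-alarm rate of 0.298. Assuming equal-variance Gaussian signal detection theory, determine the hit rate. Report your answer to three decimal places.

z(false-alarm rate) = z(0.298) = -0.5302
z(H) = z(FA) + d' = -0.5302 + 1.67 = 1.1398
hit rate = Φ(1.1398) = 0.8728

hit rate = 0.873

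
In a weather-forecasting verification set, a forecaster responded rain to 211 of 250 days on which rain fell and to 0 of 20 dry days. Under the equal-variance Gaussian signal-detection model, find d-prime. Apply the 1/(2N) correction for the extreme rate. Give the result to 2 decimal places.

The false-alarm rate is 0/20 = 0, so apply the 1/(2N) correction: FA → 1/(2·20) = 0.02500.
z(H) = z(0.84400) = 1.011
z(FA) = z(0.02500) = -1.960
d' = 1.011 − (-1.960) = 2.971

d-prime = 2.97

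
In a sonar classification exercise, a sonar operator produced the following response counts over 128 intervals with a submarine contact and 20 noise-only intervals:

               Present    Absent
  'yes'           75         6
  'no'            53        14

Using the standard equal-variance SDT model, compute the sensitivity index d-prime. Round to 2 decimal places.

d-prime = 0.74

H = 75/128 = 0.5859
FA = 6/20 = 0.3000
Φ⁻¹(H) = 0.217
Φ⁻¹(FA) = -0.524
d' = z(H) − z(FA) = 0.217 − (-0.524) = 0.741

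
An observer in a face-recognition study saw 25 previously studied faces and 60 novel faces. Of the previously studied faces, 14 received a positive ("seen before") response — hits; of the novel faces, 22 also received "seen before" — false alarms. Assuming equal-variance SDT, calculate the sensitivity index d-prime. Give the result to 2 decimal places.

d-prime = 0.49

H = 14/25 = 0.5600
FA = 22/60 = 0.3667
z(H) = z(0.5600) = 0.1510
z(FA) = z(0.3667) = -0.3406
d' = z(H) − z(FA) = 0.1510 − (-0.3406) = 0.4916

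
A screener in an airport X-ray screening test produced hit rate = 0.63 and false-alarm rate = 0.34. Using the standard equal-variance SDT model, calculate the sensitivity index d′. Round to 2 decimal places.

d′ = 0.74

z(H) = 0.3319
z(FA) = -0.4125
d' = z(H) − z(FA) = 0.3319 − (-0.4125) = 0.7444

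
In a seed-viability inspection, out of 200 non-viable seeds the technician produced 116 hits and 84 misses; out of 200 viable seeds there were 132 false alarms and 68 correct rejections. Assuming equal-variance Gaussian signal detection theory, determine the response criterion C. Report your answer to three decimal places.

H = 116/200 = 0.5800
FA = 132/200 = 0.6600
z(H) = z(0.5800) = 0.2019
z(FA) = z(0.6600) = 0.4125
c = −½·[z(H) + z(FA)] = −0.5 × (0.2019 + 0.4125) = -0.3072
c < 0: the technician has a liberal response bias.

C = -0.307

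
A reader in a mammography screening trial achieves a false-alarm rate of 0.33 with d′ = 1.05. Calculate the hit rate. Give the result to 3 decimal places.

z(false-alarm rate) = z(0.33) = -0.4399
z(H) = z(FA) + d' = -0.4399 + 1.05 = 0.6101
hit rate = Φ(0.6101) = 0.7291

hit rate = 0.729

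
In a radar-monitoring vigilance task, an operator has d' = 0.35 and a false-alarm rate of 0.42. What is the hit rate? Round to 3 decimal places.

hit rate = 0.559

z(false-alarm rate) = z(0.42) = -0.2019
z(H) = z(FA) + d' = -0.2019 + 0.35 = 0.1481
hit rate = Φ(0.1481) = 0.5589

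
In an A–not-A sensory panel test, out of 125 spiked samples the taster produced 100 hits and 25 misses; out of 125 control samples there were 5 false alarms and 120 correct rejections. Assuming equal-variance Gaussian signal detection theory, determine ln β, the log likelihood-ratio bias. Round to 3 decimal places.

H = 100/125 = 0.8000
FA = 5/125 = 0.0400
z(0.8000) = 0.8416, z(0.0400) = -1.7507
ln β = −½·[z(H)² − z(FA)²] = −0.5 × (0.7083 − 3.0650) = 1.17835

ln β = 1.178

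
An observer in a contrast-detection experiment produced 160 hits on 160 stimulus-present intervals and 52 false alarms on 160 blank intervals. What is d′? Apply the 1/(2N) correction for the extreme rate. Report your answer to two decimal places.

d′ = 3.19

The hit rate is 160/160 = 1, so apply the 1/(2N) correction: H → 1 − 1/(2·160) = 0.99687.
z(H) = z(0.99687) = 2.734
z(FA) = z(0.32500) = -0.454
d' = 2.734 − (-0.454) = 3.188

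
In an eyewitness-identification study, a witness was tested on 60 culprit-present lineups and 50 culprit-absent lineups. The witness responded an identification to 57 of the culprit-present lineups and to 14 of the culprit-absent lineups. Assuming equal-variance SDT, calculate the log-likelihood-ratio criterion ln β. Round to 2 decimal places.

H = 57/60 = 0.9500
FA = 14/50 = 0.2800
Φ⁻¹(0.9500) = 1.645, Φ⁻¹(0.2800) = -0.583
ln β = −½·[z(H)² − z(FA)²] = −0.5 × (2.706 − 0.340) = -1.183

ln β = -1.18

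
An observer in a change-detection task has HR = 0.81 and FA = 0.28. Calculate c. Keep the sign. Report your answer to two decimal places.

z(H) = z(0.81) = 0.8779
z(FA) = z(0.28) = -0.5828
c = −½·[z(H) + z(FA)] = −0.5 × (0.8779 + (-0.5828)) = -0.14755

c = -0.15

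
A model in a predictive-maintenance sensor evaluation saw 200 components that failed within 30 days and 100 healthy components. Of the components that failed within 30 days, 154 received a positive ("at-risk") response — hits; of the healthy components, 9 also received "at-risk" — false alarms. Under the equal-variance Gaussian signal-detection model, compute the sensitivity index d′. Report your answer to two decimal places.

H = 154/200 = 0.7700
FA = 9/100 = 0.0900
z(H) = 0.739
z(FA) = -1.341
d' = z(H) − z(FA) = 0.739 − (-1.341) = 2.080

d′ = 2.08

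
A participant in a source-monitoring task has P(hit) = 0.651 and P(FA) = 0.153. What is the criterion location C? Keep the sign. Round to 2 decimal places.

C = 0.32

z(H) = z(0.651) = 0.388
z(FA) = z(0.153) = -1.024
c = −½·[z(H) + z(FA)] = −0.5 × (0.388 + (-1.024)) = 0.318
c > 0: the participant has a conservative response bias.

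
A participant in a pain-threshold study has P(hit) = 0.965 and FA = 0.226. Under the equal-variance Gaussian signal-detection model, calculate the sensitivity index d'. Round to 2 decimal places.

z(H) = 1.8119
z(FA) = -0.7521
d' = z(H) − z(FA) = 1.8119 − (-0.7521) = 2.5640

d' = 2.56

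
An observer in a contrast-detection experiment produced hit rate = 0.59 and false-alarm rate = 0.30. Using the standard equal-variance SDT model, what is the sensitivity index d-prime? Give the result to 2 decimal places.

d-prime = 0.75

z(0.59) = 0.228, z(0.30) = -0.524
d' = z(H) − z(FA) = 0.228 − (-0.524) = 0.752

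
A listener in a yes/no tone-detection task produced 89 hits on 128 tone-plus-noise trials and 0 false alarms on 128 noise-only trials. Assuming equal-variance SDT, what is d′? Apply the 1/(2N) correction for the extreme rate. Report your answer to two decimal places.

d′ = 3.17

The false-alarm rate is 0/128 = 0, so apply the 1/(2N) correction: FA → 1/(2·128) = 0.00391.
z(H) = z(0.69531) = 0.511
z(FA) = z(0.00391) = -2.660
d' = 0.511 − (-2.660) = 3.171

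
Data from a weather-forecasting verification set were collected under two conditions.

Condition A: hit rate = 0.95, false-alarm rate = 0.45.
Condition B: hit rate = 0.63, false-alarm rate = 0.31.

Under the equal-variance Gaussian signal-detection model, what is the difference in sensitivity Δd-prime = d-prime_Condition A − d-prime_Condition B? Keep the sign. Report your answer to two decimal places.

Δd-prime = 0.94

Condition A: z(0.95) = 1.645, z(0.45) = -0.126, d' = 1.771
Condition B: z(0.63) = 0.332, z(0.31) = -0.496, d' = 0.828
Δd' = d'_Condition A − d'_Condition B = 1.771 − 0.828 = 0.943
Condition A has the higher sensitivity.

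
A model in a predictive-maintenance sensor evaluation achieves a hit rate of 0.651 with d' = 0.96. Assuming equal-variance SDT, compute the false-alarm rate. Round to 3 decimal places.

z(hit rate) = z(0.651) = 0.3880
z(FA) = z(H) − d' = 0.3880 − 0.96 = -0.5720
false-alarm rate = Φ(-0.5720) = 0.2837

false-alarm rate = 0.284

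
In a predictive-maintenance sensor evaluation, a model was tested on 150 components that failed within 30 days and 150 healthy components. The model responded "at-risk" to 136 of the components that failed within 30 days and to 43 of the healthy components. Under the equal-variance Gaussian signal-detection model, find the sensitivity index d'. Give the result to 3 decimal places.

H = 136/150 = 0.9067
FA = 43/150 = 0.2867
z(H) = z(0.9067) = 1.3207
z(FA) = z(0.2867) = -0.5631
d' = z(H) − z(FA) = 1.3207 − (-0.5631) = 1.8838

d' = 1.884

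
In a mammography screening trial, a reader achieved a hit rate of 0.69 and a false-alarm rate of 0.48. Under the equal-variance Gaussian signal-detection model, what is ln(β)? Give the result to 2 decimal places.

z(H) = z(0.69) = 0.496
z(FA) = z(0.48) = -0.050
ln β = −½·[z(H)² − z(FA)²] = −0.5 × (0.246 − 0.003) = -0.1215

ln β = -0.12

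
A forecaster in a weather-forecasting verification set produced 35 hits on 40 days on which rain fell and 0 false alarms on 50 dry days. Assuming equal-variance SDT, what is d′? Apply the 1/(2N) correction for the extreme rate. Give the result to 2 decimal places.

d′ = 3.48

The false-alarm rate is 0/50 = 0, so apply the 1/(2N) correction: FA → 1/(2·50) = 0.01000.
z(H) = z(0.87500) = 1.150
z(FA) = z(0.01000) = -2.326
d' = 1.150 − (-2.326) = 3.476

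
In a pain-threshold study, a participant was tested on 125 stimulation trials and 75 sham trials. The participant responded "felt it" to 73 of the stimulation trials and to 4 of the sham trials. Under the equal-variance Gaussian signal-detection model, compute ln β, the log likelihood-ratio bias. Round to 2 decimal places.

ln β = 1.28

H = 73/125 = 0.5840
FA = 4/75 = 0.0533
z(0.5840) = 0.212, z(0.0533) = -1.614
ln β = −½·[z(H)² − z(FA)²] = −0.5 × (0.045 − 2.605) = 1.280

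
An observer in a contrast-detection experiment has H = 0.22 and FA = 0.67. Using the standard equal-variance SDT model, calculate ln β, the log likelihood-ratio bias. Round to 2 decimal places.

z(H) = z(0.22) = -0.772
z(FA) = z(0.67) = 0.440
ln β = −½·[z(H)² − z(FA)²] = −0.5 × (0.596 − 0.194) = -0.201

ln β = -0.20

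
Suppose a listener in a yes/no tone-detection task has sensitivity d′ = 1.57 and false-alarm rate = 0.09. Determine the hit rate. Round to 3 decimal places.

z(false-alarm rate) = z(0.09) = -1.3408
z(H) = z(FA) + d' = -1.3408 + 1.57 = 0.2292
hit rate = Φ(0.2292) = 0.5906

hit rate = 0.591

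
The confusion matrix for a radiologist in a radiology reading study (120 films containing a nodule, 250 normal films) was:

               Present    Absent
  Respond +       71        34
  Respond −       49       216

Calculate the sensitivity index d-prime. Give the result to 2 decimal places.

H = 71/120 = 0.5917
FA = 34/250 = 0.1360
Φ⁻¹(H) = 0.2319
Φ⁻¹(FA) = -1.0985
d' = z(H) − z(FA) = 0.2319 − (-1.0985) = 1.3304

d-prime = 1.33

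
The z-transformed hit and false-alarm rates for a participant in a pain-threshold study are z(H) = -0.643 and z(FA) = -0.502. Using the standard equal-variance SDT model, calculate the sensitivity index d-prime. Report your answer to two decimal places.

d' = z(H) − z(FA) = -0.643 − (-0.502) = -0.141

d-prime = -0.14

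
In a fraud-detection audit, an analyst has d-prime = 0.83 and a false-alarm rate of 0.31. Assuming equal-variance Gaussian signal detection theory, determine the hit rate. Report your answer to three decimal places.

z(false-alarm rate) = z(0.31) = -0.4959
z(H) = z(FA) + d' = -0.4959 + 0.83 = 0.3341
hit rate = Φ(0.3341) = 0.6308

hit rate = 0.631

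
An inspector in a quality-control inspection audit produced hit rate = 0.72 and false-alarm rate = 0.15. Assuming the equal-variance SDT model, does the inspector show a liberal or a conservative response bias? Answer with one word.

conservative

z(H) = 0.583, z(FA) = -1.036
c = −½·(z(H) + z(FA)) = 0.2265
c > 0 → conservative criterion (biased toward responding “no”).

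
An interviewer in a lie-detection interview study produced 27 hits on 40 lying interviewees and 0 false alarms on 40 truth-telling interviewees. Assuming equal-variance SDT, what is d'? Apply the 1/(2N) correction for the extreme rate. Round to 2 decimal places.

d' = 2.70

The false-alarm rate is 0/40 = 0, so apply the 1/(2N) correction: FA → 1/(2·40) = 0.01250.
z(H) = z(0.67500) = 0.454
z(FA) = z(0.01250) = -2.241
d' = 0.454 − (-2.241) = 2.695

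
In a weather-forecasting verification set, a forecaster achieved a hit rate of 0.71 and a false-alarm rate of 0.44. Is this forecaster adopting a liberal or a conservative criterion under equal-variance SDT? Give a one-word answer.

liberal

z(H) = 0.553, z(FA) = -0.151
c = −½·(z(H) + z(FA)) = -0.201
c < 0 → liberal criterion (biased toward responding “yes”).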